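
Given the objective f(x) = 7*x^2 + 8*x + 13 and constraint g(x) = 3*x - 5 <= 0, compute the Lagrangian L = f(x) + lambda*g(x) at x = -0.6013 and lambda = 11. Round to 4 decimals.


Step 1: Evaluate f(x).
f(-0.6013) = 7*(-0.6013)^2 + 8*(-0.6013) + 13 = 10.7205
Step 2: Evaluate g(x).
g(-0.6013) = 3*-0.6013 - 5 = -6.8039
Step 3: Compute Lagrangian.
L = 10.7205 + 11*-6.8039 = -64.1224


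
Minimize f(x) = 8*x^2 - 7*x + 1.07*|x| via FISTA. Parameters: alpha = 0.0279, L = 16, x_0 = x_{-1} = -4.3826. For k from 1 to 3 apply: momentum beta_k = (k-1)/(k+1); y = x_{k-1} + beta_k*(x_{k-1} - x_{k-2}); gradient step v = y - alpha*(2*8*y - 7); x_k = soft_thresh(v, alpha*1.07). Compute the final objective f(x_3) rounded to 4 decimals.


FISTA on f(x) = 8*x^2 - 7*x + 1.07*|x|
L = 16, alpha = 0.0279
Iteration 1: beta = 0.0, y = -4.3826 + 0.0*(-4.3826 + 4.3826) = -4.3826
  grad(y) = -77.1216, v = y - alpha*grad = -2.2309
  prox(v) = soft_thresh(-2.2309, 0.0299) = -2.2011
Iteration 2: beta = 0.3333, y = -2.2011 + 0.3333*(-2.2011 + 4.3826) = -1.4739
  grad(y) = -30.582, v = y - alpha*grad = -0.6206
  prox(v) = soft_thresh(-0.6206, 0.0299) = -0.5908
Iteration 3: beta = 0.5, y = -0.5908 + 0.5*(-0.5908 + 2.2011) = 0.2144
  grad(y) = -3.5704, v = y - alpha*grad = 0.314
  prox(v) = soft_thresh(0.314, 0.0299) = 0.2841
f(x_3) = 8*0.2841^2 - 7*0.2841 + 1.07*|0.2841| = -1.039


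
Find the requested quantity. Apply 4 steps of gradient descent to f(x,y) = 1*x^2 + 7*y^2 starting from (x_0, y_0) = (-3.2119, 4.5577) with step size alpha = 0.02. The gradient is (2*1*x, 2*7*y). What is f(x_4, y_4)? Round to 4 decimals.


Gradient descent on f(x,y) = 1*x^2 + 7*y^2.
Starting point: (-3.2119, 4.5577), alpha = 0.02
Step 1: grad_x = 2*1*-3.2119 = -6.4238, grad_y = 2*7*4.5577 = 63.8078
  x_1 = -3.2119 - 0.02*-6.4238 = -3.0834
  y_1 = 4.5577 - 0.02*63.8078 = 3.2815
Step 2: grad_x = 2*1*-3.0834 = -6.1668, grad_y = 2*7*3.2815 = 45.9416
  x_2 = -3.0834 - 0.02*-6.1668 = -2.9601
  y_2 = 3.2815 - 0.02*45.9416 = 2.3627
Step 3: grad_x = 2*1*-2.9601 = -5.9202, grad_y = 2*7*2.3627 = 33.078
  x_3 = -2.9601 - 0.02*-5.9202 = -2.8417
  y_3 = 2.3627 - 0.02*33.078 = 1.7012
Step 4: grad_x = 2*1*-2.8417 = -5.6834, grad_y = 2*7*1.7012 = 23.8161
  x_4 = -2.8417 - 0.02*-5.6834 = -2.728
  y_4 = 1.7012 - 0.02*23.8161 = 1.2248
f(-2.728, 1.2248) = 1*(-2.728)^2 + 7*1.2248^2 = 17.9435


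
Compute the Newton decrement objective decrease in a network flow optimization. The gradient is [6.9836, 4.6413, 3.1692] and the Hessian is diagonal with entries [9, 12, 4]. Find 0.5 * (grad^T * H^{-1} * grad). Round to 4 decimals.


Step 1: H is diagonal, so H^(-1) * g = [0.776, 0.3868, 0.7923].
Step 2: g^T H^(-1) g = sum_i g_i^2 / H_ii
  = (6.9836)^2/9 + (4.6413)^2/12 + (3.1692)^2/4
  = 5.419 + 1.7951 + 2.511 = 9.7251
Step 3: Objective decrease = 0.5 * g^T H^(-1) g = 4.8625


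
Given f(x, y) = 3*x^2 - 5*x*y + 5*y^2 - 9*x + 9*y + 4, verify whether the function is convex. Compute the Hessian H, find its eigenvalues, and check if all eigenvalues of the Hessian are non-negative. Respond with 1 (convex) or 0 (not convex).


The Hessian of f(x,y) = 3*x^2 - 5*x*y + 5*y^2 - 9*x + 9*y + 4 is:
H = [[6, -5], [-5, 10]]
Trace = 6 + 10 = 16
Determinant = 6*10 - (-5)^2 = 35
Discriminant = (16)^2 - 4*35 = 116.0
Eigenvalues: lambda_1 = 2.6148, lambda_2 = 13.3852
The function is convex.

1


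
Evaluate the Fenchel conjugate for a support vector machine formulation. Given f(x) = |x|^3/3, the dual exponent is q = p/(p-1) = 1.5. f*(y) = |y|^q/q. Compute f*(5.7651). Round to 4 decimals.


The conjugate exponent q satisfies 1/p + 1/q = 1.
p = 3, so q = 3/(3 - 1) = 1.5
|y|^q = 5.7651^1.5 = 13.8424
f*(5.7651) = 13.8424 / 1.5 = 9.2282


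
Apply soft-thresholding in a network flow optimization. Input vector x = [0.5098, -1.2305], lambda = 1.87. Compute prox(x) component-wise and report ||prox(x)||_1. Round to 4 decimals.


Soft-thresholding with lambda = 1.87:
prox(0.5098) = sign(0.5098)*max(|0.5098| - 1.87, 0) = 0.0
prox(-1.2305) = sign(-1.2305)*max(|-1.2305| - 1.87, 0) = 0.0
prox(x) = [0.0, 0.0]
||prox(x)||_1 = 0.0 + 0.0 = 0.0


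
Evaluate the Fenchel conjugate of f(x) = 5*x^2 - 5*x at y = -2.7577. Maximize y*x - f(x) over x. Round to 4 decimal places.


f*(y) = sup_x {y*x - a*x^2 - b*x} = sup_x {(y-b)*x - a*x^2}
FOC: (y - b) - 2a*x = 0 => x* = (y - b)/(2a)
x* = (-2.7577 + 5)/(2*5) = 0.2242
f*(-2.7577) = (y-b)^2/(4a) = (-2.7577 + 5)^2/(4*5)
= 5.0279/20 = 0.2514


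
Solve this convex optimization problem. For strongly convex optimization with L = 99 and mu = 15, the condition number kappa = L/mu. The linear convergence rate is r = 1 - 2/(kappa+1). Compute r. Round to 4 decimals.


Step 1: Compute the condition number.
kappa = L/mu = 99/15 = 6.6
Step 2: Compute the convergence rate.
r = 1 - 2/(kappa + 1) = 1 - 2*mu/(L + mu) = (L - mu)/(L + mu) = 84/114 = 0.7368


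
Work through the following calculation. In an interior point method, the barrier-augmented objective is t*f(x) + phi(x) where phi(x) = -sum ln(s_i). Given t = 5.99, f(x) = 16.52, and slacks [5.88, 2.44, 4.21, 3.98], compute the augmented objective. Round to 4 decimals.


Step 1: Compute log-barrier.
ln values: [1.7716, 0.892, 1.4375, 1.3813]
phi = -(1.7716 + 0.892 + 1.4375 + 1.3813) = -5.4823
Step 2: Compute augmented objective.
t*f(x) = 5.99*16.52 = 98.9548
Total = 98.9548 - 5.4823 = 93.4725


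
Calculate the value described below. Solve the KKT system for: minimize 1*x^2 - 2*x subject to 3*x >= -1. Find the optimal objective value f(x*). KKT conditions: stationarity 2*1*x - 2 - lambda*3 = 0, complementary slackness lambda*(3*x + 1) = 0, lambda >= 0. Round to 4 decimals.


Step 1: Try lambda = 0 (constraint inactive).
Stationarity: 2*1*x - 2 = 0
x* = 2/(2*1) = 1.0
Check constraint: 3*1.0 = 3.0 >= -1 -- satisfied.
Step 2: Compute optimal value.
f(x*) = 1*1.0^2 - 2*1.0 = -1.0


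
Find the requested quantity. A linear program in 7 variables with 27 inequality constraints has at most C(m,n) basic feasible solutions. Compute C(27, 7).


Each vertex corresponds to some choice of n active constraints out of m, so the number of vertices is at most C(m, n) = m! / (n!(m-n)!).
m = 27, n = 7
Numerator: 27 * 26 * 25 * 24 * 23 * 22 * 21
Denominator: 7! = 5040
C(27, 7) = 888030


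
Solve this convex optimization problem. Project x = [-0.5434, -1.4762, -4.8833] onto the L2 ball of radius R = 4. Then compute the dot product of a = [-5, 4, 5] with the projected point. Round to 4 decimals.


Step 1: Compute ||x|| (intermediates to 6 decimals).
||x|| = sqrt((-0.5434)^2 + (-1.4762)^2 + (-4.8833)^2) = 5.130406
Step 2: Project.
Since ||x|| > R, scale = R/||x|| = 4/5.130406 = 0.779665, proj(x) = scale * x
proj(x) = [-0.42367, -1.150941, -3.807338]
Step 3: Dot product.
a^T * proj(x) = -5*(-0.42367) + 4*(-1.150941) + 5*(-3.807338) = -21.5221


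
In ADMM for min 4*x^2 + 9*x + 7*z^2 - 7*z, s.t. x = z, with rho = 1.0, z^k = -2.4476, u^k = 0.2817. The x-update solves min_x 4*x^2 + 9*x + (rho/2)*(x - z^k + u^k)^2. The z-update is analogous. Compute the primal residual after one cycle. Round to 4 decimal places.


ADMM iteration with rho = 1.0, z^k = -2.4476, u^k = 0.2817
Step 1: x-update.
Minimize 4*x^2 + 9*x + (1.0/2)*(x + 2.4476 + 0.2817)^2
FOC: (2*4 + 1.0)*x = -9 + 1.0*(-2.4476 - 0.2817)
x^{k+1} = -1.3033
Step 2: z-update.
Minimize 7*z^2 - 7*z + (1.0/2)*(-1.3033 - z + 0.2817)^2
FOC: (2*7 + 1.0)*z = 7 + 1.0*(-1.3033 + 0.2817)
z^{k+1} = 0.3986
Step 3: u-update.
u^{k+1} = 0.2817 - 1.3033 - 0.3986 = -1.4201
Step 4: Primal residual = |-1.3033 - 0.3986| = 1.7018


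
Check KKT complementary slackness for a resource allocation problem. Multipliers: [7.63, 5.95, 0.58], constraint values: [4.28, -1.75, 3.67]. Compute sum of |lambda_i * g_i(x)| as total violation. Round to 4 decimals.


KKT complementary slackness check:
lambda_1 * g_1 = 7.63 * 4.28 = 32.6564
lambda_2 * g_2 = 5.95 * -1.75 = -10.4125
lambda_3 * g_3 = 0.58 * 3.67 = 2.1286
Total violation = 32.6564 + 10.4125 + 2.1286 = 45.1975


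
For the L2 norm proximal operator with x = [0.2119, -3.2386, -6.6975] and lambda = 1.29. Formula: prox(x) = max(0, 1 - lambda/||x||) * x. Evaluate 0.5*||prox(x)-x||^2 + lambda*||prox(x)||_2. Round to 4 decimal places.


Step 1: Compute ||x||.
||x|| = 7.4424
Step 2: Compute scaling factor.
scale = max(0, 1 - 1.29/7.4424) = 0.8267
Step 3: prox(x) = [0.1752, -2.6773, -5.5366]
||prox(x)|| = 6.1524
Step 4: Proximal objective.
0.5*||prox-x||^2 = 0.8321
lambda*||prox|| = 7.9366
Total = 8.7687


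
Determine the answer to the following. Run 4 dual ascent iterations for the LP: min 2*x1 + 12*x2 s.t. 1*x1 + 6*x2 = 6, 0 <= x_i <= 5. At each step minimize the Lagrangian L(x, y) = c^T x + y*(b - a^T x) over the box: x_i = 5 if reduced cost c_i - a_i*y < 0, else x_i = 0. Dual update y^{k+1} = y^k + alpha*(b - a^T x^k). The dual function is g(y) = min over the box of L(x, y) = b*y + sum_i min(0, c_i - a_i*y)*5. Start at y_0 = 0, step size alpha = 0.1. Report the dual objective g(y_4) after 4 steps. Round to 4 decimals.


Dual ascent for LP: min 2*x1 + 12*x2, 1*x1 + 6*x2 = 6, 0 <= x_i <= 5
Step 1: y^k = 0.0, reduced costs: (2.0, 12.0)
  x^k = (0.0, 0.0), subgradient = b - a^T x = 6.0
  y^{k+1} = 0.0 + 0.1*6.0 = 0.6
Step 2: y^k = 0.6, reduced costs: (1.4, 8.4)
  x^k = (0.0, 0.0), subgradient = b - a^T x = 6.0
  y^{k+1} = 0.6 + 0.1*6.0 = 1.2
Step 3: y^k = 1.2, reduced costs: (0.8, 4.8)
  x^k = (0.0, 0.0), subgradient = b - a^T x = 6.0
  y^{k+1} = 1.2 + 0.1*6.0 = 1.8
Step 4: y^k = 1.8, reduced costs: (0.2, 1.2)
  x^k = (0.0, 0.0), subgradient = b - a^T x = 6.0
  y^{k+1} = 1.8 + 0.1*6.0 = 2.4
Dual objective at y_4 = 2.4: reduced costs (-0.4, -2.4), box minimizer x = (5.0, 5.0)
g(y_4) = b*y + (c1 - a1*y)*x1 + (c2 - a2*y)*x2 = 6*2.4 + (-0.4)*5.0 + (-2.4)*5.0 = 14.4 - 2.0 - 12.0 = 0.4


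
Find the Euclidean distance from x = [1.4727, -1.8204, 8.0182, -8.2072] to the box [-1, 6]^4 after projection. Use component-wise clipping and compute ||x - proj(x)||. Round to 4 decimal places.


Project each component onto [-1, 6].
clip(1.4727) = 1.4727, clip(-1.8204) = -1.0, clip(8.0182) = 6.0, clip(-8.2072) = -1.0
Projection = [1.4727, -1.0, 6.0, -1.0]
Squared diffs: [0.0, 0.6731, 4.0731, 51.9437]
Distance = sqrt(56.6899) = 7.5293


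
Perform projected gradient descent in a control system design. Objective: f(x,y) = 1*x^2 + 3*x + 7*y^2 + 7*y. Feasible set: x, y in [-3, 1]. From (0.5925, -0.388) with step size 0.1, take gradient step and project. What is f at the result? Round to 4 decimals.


Step 1: Compute gradient at (0.5925, -0.388).
grad_x = 2*1*0.5925 + 3 = 4.185
grad_y = 2*7*-0.388 + 7 = 1.568
Step 2: Gradient step.
x_raw = 0.5925 - 0.1*4.185 = 0.174
y_raw = -0.388 - 0.1*1.568 = -0.5448
Step 3: Project onto [-3, 1].
x_proj = clip(0.174) = 0.174
y_proj = clip(-0.5448) = -0.5448
Step 4: Evaluate f.
f(0.174, -0.5448) = -1.1837


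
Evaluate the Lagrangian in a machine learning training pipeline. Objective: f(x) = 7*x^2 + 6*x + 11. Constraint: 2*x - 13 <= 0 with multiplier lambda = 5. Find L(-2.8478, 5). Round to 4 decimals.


Step 1: Evaluate f(x).
f(-2.8478) = 7*(-2.8478)^2 + 6*(-2.8478) + 11 = 50.683
Step 2: Evaluate g(x).
g(-2.8478) = 2*-2.8478 - 13 = -18.6956
Step 3: Compute Lagrangian.
L = 50.683 + 5*-18.6956 = -42.795


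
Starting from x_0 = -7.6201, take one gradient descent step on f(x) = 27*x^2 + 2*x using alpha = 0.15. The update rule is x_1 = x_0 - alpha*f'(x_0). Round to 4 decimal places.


We compute the gradient at x_0 and apply the update.
f'(x) = 54*x + 2
f'(-7.6201) = 54*-7.6201 + 2 = -409.4854
x_1 = -7.6201 - 0.15*-409.4854 = 53.8027


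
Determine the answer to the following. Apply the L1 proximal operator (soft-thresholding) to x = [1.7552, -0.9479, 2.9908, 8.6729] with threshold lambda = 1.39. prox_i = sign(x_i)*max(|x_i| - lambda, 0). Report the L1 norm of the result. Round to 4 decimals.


Soft-thresholding with lambda = 1.39:
prox(1.7552) = sign(1.7552)*max(|1.7552| - 1.39, 0) = 0.3652
prox(-0.9479) = sign(-0.9479)*max(|-0.9479| - 1.39, 0) = 0.0
prox(2.9908) = sign(2.9908)*max(|2.9908| - 1.39, 0) = 1.6008
prox(8.6729) = sign(8.6729)*max(|8.6729| - 1.39, 0) = 7.2829
prox(x) = [0.3652, 0.0, 1.6008, 7.2829]
||prox(x)||_1 = 0.3652 + 0.0 + 1.6008 + 7.2829 = 9.2489


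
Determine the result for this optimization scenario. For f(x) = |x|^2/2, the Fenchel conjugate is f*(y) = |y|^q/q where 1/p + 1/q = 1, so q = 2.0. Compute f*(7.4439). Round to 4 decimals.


The conjugate exponent q satisfies 1/p + 1/q = 1.
p = 2, so q = 2/(2 - 1) = 2.0
|y|^q = 7.4439^2.0 = 55.4116
f*(7.4439) = 55.4116 / 2.0 = 27.7058


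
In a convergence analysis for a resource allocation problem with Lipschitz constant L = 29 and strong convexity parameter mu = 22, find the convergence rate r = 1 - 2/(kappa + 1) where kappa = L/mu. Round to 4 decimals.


Step 1: Compute the condition number.
kappa = L/mu = 29/22 = 1.3182
Step 2: Compute the convergence rate.
r = 1 - 2/(kappa + 1) = 1 - 2*mu/(L + mu) = (L - mu)/(L + mu) = 7/51 = 0.1373


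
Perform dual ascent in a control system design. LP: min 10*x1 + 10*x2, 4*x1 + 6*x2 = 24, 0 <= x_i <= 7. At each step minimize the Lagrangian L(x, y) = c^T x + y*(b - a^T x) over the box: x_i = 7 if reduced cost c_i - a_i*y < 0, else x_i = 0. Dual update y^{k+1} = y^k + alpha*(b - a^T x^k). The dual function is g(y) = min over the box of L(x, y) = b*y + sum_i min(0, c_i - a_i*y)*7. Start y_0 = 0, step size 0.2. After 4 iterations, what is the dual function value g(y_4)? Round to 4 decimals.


Dual ascent for LP: min 10*x1 + 10*x2, 4*x1 + 6*x2 = 24, 0 <= x_i <= 7
Step 1: y^k = 0.0, reduced costs: (10.0, 10.0)
  x^k = (0.0, 0.0), subgradient = b - a^T x = 24.0
  y^{k+1} = 0.0 + 0.2*24.0 = 4.8
Step 2: y^k = 4.8, reduced costs: (-9.2, -18.8)
  x^k = (7.0, 7.0), subgradient = b - a^T x = -46.0
  y^{k+1} = 4.8 + 0.2*-46.0 = -4.4
Step 3: y^k = -4.4, reduced costs: (27.6, 36.4)
  x^k = (0.0, 0.0), subgradient = b - a^T x = 24.0
  y^{k+1} = -4.4 + 0.2*24.0 = 0.4
Step 4: y^k = 0.4, reduced costs: (8.4, 7.6)
  x^k = (0.0, 0.0), subgradient = b - a^T x = 24.0
  y^{k+1} = 0.4 + 0.2*24.0 = 5.2
Dual objective at y_4 = 5.2: reduced costs (-10.8, -21.2), box minimizer x = (7.0, 7.0)
g(y_4) = b*y + (c1 - a1*y)*x1 + (c2 - a2*y)*x2 = 24*5.2 + (-10.8)*7.0 + (-21.2)*7.0 = 124.8 - 75.6 - 148.4 = -99.2


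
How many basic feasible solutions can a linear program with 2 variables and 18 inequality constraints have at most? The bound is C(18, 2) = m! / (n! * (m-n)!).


Each vertex corresponds to some choice of n active constraints out of m, so the number of vertices is at most C(m, n) = m! / (n!(m-n)!).
m = 18, n = 2
Numerator: 18 * 17
Denominator: 2! = 2
C(18, 2) = 153


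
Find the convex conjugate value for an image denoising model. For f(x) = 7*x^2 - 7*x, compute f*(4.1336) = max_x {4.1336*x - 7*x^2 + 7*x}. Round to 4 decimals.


f*(y) = sup_x {y*x - a*x^2 - b*x} = sup_x {(y-b)*x - a*x^2}
FOC: (y - b) - 2a*x = 0 => x* = (y - b)/(2a)
x* = (4.1336 + 7)/(2*7) = 0.7953
f*(4.1336) = (y-b)^2/(4a) = (4.1336 + 7)^2/(4*7)
= 123.957/28 = 4.427


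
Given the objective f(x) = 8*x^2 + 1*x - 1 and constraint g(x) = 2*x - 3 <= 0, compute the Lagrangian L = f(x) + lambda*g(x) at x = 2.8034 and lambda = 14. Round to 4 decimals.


Step 1: Evaluate f(x).
f(2.8034) = 8*2.8034^2 + 1*2.8034 - 1 = 64.6758
Step 2: Evaluate g(x).
g(2.8034) = 2*2.8034 - 3 = 2.6068
Step 3: Compute Lagrangian.
L = 64.6758 + 14*2.6068 = 101.171


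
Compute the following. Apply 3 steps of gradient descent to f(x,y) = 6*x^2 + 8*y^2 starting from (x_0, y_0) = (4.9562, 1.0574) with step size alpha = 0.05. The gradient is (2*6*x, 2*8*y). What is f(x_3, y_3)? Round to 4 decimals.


Gradient descent on f(x,y) = 6*x^2 + 8*y^2.
Starting point: (4.9562, 1.0574), alpha = 0.05
Step 1: grad_x = 2*6*4.9562 = 59.4744, grad_y = 2*8*1.0574 = 16.9184
  x_1 = 4.9562 - 0.05*59.4744 = 1.9825
  y_1 = 1.0574 - 0.05*16.9184 = 0.2115
Step 2: grad_x = 2*6*1.9825 = 23.7898, grad_y = 2*8*0.2115 = 3.3837
  x_2 = 1.9825 - 0.05*23.7898 = 0.793
  y_2 = 0.2115 - 0.05*3.3837 = 0.0423
Step 3: grad_x = 2*6*0.793 = 9.5159, grad_y = 2*8*0.0423 = 0.6767
  x_3 = 0.793 - 0.05*9.5159 = 0.3172
  y_3 = 0.0423 - 0.05*0.6767 = 0.0085
f(0.3172, 0.0085) = 6*0.3172^2 + 8*0.0085^2 = 0.6043


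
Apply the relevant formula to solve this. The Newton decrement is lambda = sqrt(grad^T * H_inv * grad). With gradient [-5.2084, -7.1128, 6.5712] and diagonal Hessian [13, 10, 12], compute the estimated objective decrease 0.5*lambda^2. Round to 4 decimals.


Step 1: H is diagonal, so H^(-1) * g = [-0.4006, -0.7113, 0.5476].
Step 2: g^T H^(-1) g = sum_i g_i^2 / H_ii
  = (-5.2084)^2/13 + (-7.1128)^2/10 + (6.5712)^2/12
  = 2.0867 + 5.0592 + 3.5984 = 10.7443
Step 3: Objective decrease = 0.5 * g^T H^(-1) g = 5.3722


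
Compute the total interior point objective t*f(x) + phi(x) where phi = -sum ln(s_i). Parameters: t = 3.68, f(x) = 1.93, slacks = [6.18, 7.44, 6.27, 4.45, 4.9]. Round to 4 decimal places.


Step 1: Compute log-barrier.
ln values: [1.8213, 2.0069, 1.8358, 1.4929, 1.5892]
phi = -(1.8213 + 2.0069 + 1.8358 + 1.4929 + 1.5892) = -8.7461
Step 2: Compute augmented objective.
t*f(x) = 3.68*1.93 = 7.1024
Total = 7.1024 - 8.7461 = -1.6437


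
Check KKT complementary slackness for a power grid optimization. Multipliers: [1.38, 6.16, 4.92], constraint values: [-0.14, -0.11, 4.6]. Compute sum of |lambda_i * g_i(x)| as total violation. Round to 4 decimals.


KKT complementary slackness check:
lambda_1 * g_1 = 1.38 * -0.14 = -0.1932
lambda_2 * g_2 = 6.16 * -0.11 = -0.6776
lambda_3 * g_3 = 4.92 * 4.6 = 22.632
Total violation = 0.1932 + 0.6776 + 22.632 = 23.5028


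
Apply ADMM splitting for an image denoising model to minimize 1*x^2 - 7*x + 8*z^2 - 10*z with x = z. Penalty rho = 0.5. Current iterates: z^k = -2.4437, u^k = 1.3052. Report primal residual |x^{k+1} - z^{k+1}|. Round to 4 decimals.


ADMM iteration with rho = 0.5, z^k = -2.4437, u^k = 1.3052
Step 1: x-update.
Minimize 1*x^2 - 7*x + (0.5/2)*(x + 2.4437 + 1.3052)^2
FOC: (2*1 + 0.5)*x = 7 + 0.5*(-2.4437 - 1.3052)
x^{k+1} = 2.0502
Step 2: z-update.
Minimize 8*z^2 - 10*z + (0.5/2)*(2.0502 - z + 1.3052)^2
FOC: (2*8 + 0.5)*z = 10 + 0.5*(2.0502 + 1.3052)
z^{k+1} = 0.7077
Step 3: u-update.
u^{k+1} = 1.3052 + 2.0502 - 0.7077 = 2.6477
Step 4: Primal residual = |2.0502 - 0.7077| = 1.3425


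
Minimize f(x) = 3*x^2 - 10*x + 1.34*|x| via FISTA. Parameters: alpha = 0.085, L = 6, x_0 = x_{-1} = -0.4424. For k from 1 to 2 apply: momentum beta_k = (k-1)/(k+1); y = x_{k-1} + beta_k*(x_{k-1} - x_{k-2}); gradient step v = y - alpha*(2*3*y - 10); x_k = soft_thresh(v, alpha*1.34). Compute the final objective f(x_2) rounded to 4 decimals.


FISTA on f(x) = 3*x^2 - 10*x + 1.34*|x|
L = 6, alpha = 0.085
Iteration 1: beta = 0.0, y = -0.4424 + 0.0*(-0.4424 + 0.4424) = -0.4424
  grad(y) = -12.6544, v = y - alpha*grad = 0.6332
  prox(v) = soft_thresh(0.6332, 0.1139) = 0.5193
Iteration 2: beta = 0.3333, y = 0.5193 + 0.3333*(0.5193 + 0.4424) = 0.8399
  grad(y) = -4.9606, v = y - alpha*grad = 1.2616
  prox(v) = soft_thresh(1.2616, 0.1139) = 1.1477
f(x_2) = 3*1.1477^2 - 10*1.1477 + 1.34*|1.1477| = -5.9873


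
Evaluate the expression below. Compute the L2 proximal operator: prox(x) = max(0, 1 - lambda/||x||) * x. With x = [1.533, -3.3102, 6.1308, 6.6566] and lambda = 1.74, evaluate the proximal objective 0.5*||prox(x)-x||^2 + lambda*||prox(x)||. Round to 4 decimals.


Step 1: Compute ||x||.
||x|| = 9.7573
Step 2: Compute scaling factor.
scale = max(0, 1 - 1.74/9.7573) = 0.8217
Step 3: prox(x) = [1.2596, -2.7199, 5.0375, 5.4695]
||prox(x)|| = 8.0173
Step 4: Proximal objective.
0.5*||prox-x||^2 = 1.5138
lambda*||prox|| = 13.9501
Total = 15.4639


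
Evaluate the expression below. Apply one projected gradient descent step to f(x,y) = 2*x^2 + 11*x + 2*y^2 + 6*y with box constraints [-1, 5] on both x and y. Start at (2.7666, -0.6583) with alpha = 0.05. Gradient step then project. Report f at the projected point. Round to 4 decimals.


Step 1: Compute gradient at (2.7666, -0.6583).
grad_x = 2*2*2.7666 + 11 = 22.0664
grad_y = 2*2*-0.6583 + 6 = 3.3668
Step 2: Gradient step.
x_raw = 2.7666 - 0.05*22.0664 = 1.6633
y_raw = -0.6583 - 0.05*3.3668 = -0.8266
Step 3: Project onto [-1, 5].
x_proj = clip(1.6633) = 1.6633
y_proj = clip(-0.8266) = -0.8266
Step 4: Evaluate f.
f(1.6633, -0.8266) = 20.2359


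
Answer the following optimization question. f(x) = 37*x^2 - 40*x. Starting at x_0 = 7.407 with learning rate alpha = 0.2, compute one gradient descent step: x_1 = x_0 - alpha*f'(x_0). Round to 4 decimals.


We compute the gradient at x_0 and apply the update.
f'(x) = 74*x - 40
f'(7.407) = 74*7.407 - 40 = 508.118
x_1 = 7.407 - 0.2*508.118 = -94.2166


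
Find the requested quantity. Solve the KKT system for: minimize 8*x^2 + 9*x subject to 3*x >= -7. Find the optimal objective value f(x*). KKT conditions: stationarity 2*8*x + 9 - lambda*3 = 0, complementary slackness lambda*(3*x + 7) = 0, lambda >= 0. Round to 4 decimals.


Step 1: Try lambda = 0 (constraint inactive).
Stationarity: 2*8*x + 9 = 0
x* = -9/(2*8) = -0.5625
Check constraint: 3*-0.5625 = -1.6875 >= -7 -- satisfied.
Step 2: Compute optimal value.
f(x*) = 8*(-0.5625)^2 + 9*(-0.5625) = -2.5313


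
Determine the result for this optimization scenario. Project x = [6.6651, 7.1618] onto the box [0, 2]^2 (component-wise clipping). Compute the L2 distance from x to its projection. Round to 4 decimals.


Project each component onto [0, 2].
clip(6.6651) = 2.0, clip(7.1618) = 2.0
Projection = [2.0, 2.0]
Squared diffs: [21.7632, 26.6442]
Distance = sqrt(48.4074) = 6.9575


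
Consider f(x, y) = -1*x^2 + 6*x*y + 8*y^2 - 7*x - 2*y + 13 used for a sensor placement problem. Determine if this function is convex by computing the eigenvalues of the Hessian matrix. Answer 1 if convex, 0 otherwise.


The Hessian of f(x,y) = -1*x^2 + 6*x*y + 8*y^2 - 7*x - 2*y + 13 is:
H = [[-2, 6], [6, 16]]
Trace = -2 + 16 = 14
Determinant = -2*16 - (6)^2 = -68
Discriminant = (14)^2 - 4*-68 = 468.0
Eigenvalues: lambda_1 = -3.8167, lambda_2 = 17.8167
The function is not convex.

0


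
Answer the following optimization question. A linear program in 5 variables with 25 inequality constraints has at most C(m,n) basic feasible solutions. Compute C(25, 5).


Each vertex corresponds to some choice of n active constraints out of m, so the number of vertices is at most C(m, n) = m! / (n!(m-n)!).
m = 25, n = 5
Numerator: 25 * 24 * 23 * 22 * 21
Denominator: 5! = 120
C(25, 5) = 53130


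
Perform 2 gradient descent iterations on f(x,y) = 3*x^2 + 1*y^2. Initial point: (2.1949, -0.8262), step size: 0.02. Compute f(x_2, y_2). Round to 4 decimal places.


Gradient descent on f(x,y) = 3*x^2 + 1*y^2.
Starting point: (2.1949, -0.8262), alpha = 0.02
Step 1: grad_x = 2*3*2.1949 = 13.1694, grad_y = 2*1*-0.8262 = -1.6524
  x_1 = 2.1949 - 0.02*13.1694 = 1.9315
  y_1 = -0.8262 - 0.02*-1.6524 = -0.7932
Step 2: grad_x = 2*3*1.9315 = 11.5891, grad_y = 2*1*-0.7932 = -1.5863
  x_2 = 1.9315 - 0.02*11.5891 = 1.6997
  y_2 = -0.7932 - 0.02*-1.5863 = -0.7614
f(1.6997, -0.7614) = 3*1.6997^2 + 1*(-0.7614)^2 = 9.247


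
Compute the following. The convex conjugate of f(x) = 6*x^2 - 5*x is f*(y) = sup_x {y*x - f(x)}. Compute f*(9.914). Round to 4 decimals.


f*(y) = sup_x {y*x - a*x^2 - b*x} = sup_x {(y-b)*x - a*x^2}
FOC: (y - b) - 2a*x = 0 => x* = (y - b)/(2a)
x* = (9.914 + 5)/(2*6) = 1.2428
f*(9.914) = (y-b)^2/(4a) = (9.914 + 5)^2/(4*6)
= 222.4274/24 = 9.2678


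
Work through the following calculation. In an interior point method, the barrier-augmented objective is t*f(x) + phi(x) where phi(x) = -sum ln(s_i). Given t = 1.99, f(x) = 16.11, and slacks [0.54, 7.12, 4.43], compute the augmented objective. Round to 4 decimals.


Step 1: Compute log-barrier.
ln values: [-0.6162, 1.9629, 1.4884]
phi = -(-0.6162 + 1.9629 + 1.4884) = -2.8351
Step 2: Compute augmented objective.
t*f(x) = 1.99*16.11 = 32.0589
Total = 32.0589 - 2.8351 = 29.2238


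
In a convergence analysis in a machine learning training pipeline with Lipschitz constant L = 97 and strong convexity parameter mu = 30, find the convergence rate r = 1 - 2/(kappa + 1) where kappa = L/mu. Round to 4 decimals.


Step 1: Compute the condition number.
kappa = L/mu = 97/30 = 3.2333
Step 2: Compute the convergence rate.
r = 1 - 2/(kappa + 1) = 1 - 2*mu/(L + mu) = (L - mu)/(L + mu) = 67/127 = 0.5276


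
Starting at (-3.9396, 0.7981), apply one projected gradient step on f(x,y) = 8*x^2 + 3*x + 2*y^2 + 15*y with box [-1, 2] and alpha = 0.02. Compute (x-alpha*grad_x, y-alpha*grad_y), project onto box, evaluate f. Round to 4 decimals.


Step 1: Compute gradient at (-3.9396, 0.7981).
grad_x = 2*8*-3.9396 + 3 = -60.0336
grad_y = 2*2*0.7981 + 15 = 18.1924
Step 2: Gradient step.
x_raw = -3.9396 - 0.02*-60.0336 = -2.7389
y_raw = 0.7981 - 0.02*18.1924 = 0.4343
Step 3: Project onto [-1, 2].
x_proj = clip(-2.7389) = -1.0
y_proj = clip(0.4343) = 0.4343
Step 4: Evaluate f.
f(-1.0, 0.4343) = 11.8909


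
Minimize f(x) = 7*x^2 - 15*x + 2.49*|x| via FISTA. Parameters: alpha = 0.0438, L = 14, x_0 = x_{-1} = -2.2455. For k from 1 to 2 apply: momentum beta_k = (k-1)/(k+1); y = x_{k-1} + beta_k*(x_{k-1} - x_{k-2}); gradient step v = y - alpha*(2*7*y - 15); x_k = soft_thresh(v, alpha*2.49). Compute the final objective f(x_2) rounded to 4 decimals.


FISTA on f(x) = 7*x^2 - 15*x + 2.49*|x|
L = 14, alpha = 0.0438
Iteration 1: beta = 0.0, y = -2.2455 + 0.0*(-2.2455 + 2.2455) = -2.2455
  grad(y) = -46.437, v = y - alpha*grad = -0.2116
  prox(v) = soft_thresh(-0.2116, 0.1091) = -0.1025
Iteration 2: beta = 0.3333, y = -0.1025 + 0.3333*(-0.1025 + 2.2455) = 0.6118
  grad(y) = -6.4343, v = y - alpha*grad = 0.8937
  prox(v) = soft_thresh(0.8937, 0.1091) = 0.7846
f(x_2) = 7*0.7846^2 - 15*0.7846 + 2.49*|0.7846| = -5.5062


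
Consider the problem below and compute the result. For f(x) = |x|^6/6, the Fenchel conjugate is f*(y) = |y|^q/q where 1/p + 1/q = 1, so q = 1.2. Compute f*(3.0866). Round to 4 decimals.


The conjugate exponent q satisfies 1/p + 1/q = 1.
p = 6, so q = 6/(6 - 1) = 1.2
|y|^q = 3.0866^1.2 = 3.867
f*(3.0866) = 3.867 / 1.2 = 3.2225


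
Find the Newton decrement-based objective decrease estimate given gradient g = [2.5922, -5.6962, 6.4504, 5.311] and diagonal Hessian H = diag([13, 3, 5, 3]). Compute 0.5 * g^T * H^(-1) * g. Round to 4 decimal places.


Step 1: H is diagonal, so H^(-1) * g = [0.1994, -1.8987, 1.2901, 1.7703].
Step 2: g^T H^(-1) g = sum_i g_i^2 / H_ii
  = (2.5922)^2/13 + (-5.6962)^2/3 + (6.4504)^2/5 + (5.311)^2/3
  = 0.5169 + 10.8156 + 8.3215 + 9.4022 = 29.0562
Step 3: Objective decrease = 0.5 * g^T H^(-1) g = 14.5281


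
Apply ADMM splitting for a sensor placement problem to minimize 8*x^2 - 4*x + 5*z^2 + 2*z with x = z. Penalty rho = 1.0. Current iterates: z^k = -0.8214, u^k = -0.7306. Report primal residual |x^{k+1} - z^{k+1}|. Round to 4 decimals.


ADMM iteration with rho = 1.0, z^k = -0.8214, u^k = -0.7306
Step 1: x-update.
Minimize 8*x^2 - 4*x + (1.0/2)*(x + 0.8214 - 0.7306)^2
FOC: (2*8 + 1.0)*x = 4 + 1.0*(-0.8214 + 0.7306)
x^{k+1} = 0.23
Step 2: z-update.
Minimize 5*z^2 + 2*z + (1.0/2)*(0.23 - z - 0.7306)^2
FOC: (2*5 + 1.0)*z = -2 + 1.0*(0.23 - 0.7306)
z^{k+1} = -0.2273
Step 3: u-update.
u^{k+1} = -0.7306 + 0.23 + 0.2273 = -0.2733
Step 4: Primal residual = |0.23 + 0.2273| = 0.4573


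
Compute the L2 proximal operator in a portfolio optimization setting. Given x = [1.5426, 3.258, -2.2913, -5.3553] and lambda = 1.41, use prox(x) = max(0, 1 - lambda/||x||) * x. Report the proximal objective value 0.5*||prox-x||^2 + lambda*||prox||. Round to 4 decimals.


Step 1: Compute ||x||.
||x|| = 6.8501
Step 2: Compute scaling factor.
scale = max(0, 1 - 1.41/6.8501) = 0.7942
Step 3: prox(x) = [1.2251, 2.5874, -1.8197, -4.253]
||prox(x)|| = 5.4401
Step 4: Proximal objective.
0.5*||prox-x||^2 = 0.9941
lambda*||prox|| = 7.6705
Total = 8.6646


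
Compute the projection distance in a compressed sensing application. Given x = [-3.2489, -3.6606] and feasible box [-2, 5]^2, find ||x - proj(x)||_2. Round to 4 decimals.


Project each component onto [-2, 5].
clip(-3.2489) = -2.0, clip(-3.6606) = -2.0
Projection = [-2.0, -2.0]
Squared diffs: [1.5598, 2.7576]
Distance = sqrt(4.3174) = 2.0778


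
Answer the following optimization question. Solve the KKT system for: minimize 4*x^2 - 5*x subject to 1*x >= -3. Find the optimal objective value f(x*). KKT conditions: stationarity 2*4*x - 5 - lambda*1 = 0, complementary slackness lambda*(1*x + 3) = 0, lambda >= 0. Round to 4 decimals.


Step 1: Try lambda = 0 (constraint inactive).
Stationarity: 2*4*x - 5 = 0
x* = 5/(2*4) = 0.625
Check constraint: 1*0.625 = 0.625 >= -3 -- satisfied.
Step 2: Compute optimal value.
f(x*) = 4*0.625^2 - 5*0.625 = -1.5625


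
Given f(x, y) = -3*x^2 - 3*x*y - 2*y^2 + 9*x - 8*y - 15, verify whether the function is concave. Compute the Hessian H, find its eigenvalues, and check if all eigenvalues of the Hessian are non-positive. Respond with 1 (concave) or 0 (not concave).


The Hessian of f(x,y) = -3*x^2 - 3*x*y - 2*y^2 + 9*x - 8*y - 15 is:
H = [[-6, -3], [-3, -4]]
Trace = -6 - 4 = -10
Determinant = -6*-4 - (-3)^2 = 15
Discriminant = (-10)^2 - 4*15 = 40.0
Eigenvalues: lambda_1 = -8.1623, lambda_2 = -1.8377
The function is concave.

1


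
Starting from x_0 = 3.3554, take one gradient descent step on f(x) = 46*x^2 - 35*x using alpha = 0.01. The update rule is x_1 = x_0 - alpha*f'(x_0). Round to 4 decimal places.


We compute the gradient at x_0 and apply the update.
f'(x) = 92*x - 35
f'(3.3554) = 92*3.3554 - 35 = 273.6968
x_1 = 3.3554 - 0.01*273.6968 = 0.6184


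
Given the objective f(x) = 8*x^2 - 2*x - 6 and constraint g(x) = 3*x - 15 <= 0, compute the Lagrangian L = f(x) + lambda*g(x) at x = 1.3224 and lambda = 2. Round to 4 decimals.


Step 1: Evaluate f(x).
f(1.3224) = 8*1.3224^2 - 2*1.3224 - 6 = 5.3451
Step 2: Evaluate g(x).
g(1.3224) = 3*1.3224 - 15 = -11.0328
Step 3: Compute Lagrangian.
L = 5.3451 + 2*-11.0328 = -16.7205


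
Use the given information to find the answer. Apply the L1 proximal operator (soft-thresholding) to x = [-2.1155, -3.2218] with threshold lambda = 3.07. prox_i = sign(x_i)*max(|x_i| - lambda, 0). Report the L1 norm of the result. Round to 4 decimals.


Soft-thresholding with lambda = 3.07:
prox(-2.1155) = sign(-2.1155)*max(|-2.1155| - 3.07, 0) = 0.0
prox(-3.2218) = sign(-3.2218)*max(|-3.2218| - 3.07, 0) = -0.1518
prox(x) = [0.0, -0.1518]
||prox(x)||_1 = 0.0 + 0.1518 = 0.1518


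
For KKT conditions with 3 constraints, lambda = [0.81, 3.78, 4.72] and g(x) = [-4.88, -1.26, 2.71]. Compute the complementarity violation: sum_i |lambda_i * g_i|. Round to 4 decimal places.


KKT complementary slackness check:
lambda_1 * g_1 = 0.81 * -4.88 = -3.9528
lambda_2 * g_2 = 3.78 * -1.26 = -4.7628
lambda_3 * g_3 = 4.72 * 2.71 = 12.7912
Total violation = 3.9528 + 4.7628 + 12.7912 = 21.5068


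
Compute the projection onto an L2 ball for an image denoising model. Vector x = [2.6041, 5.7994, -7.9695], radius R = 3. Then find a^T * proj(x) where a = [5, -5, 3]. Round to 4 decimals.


Step 1: Compute ||x|| (intermediates to 6 decimals).
||x|| = sqrt(2.6041^2 + 5.7994^2 + (-7.9695)^2) = 10.194474
Step 2: Project.
Since ||x|| > R, scale = R/||x|| = 3/10.194474 = 0.294277, proj(x) = scale * x
proj(x) = [0.766327, 1.70663, -2.345241]
Step 3: Dot product.
a^T * proj(x) = 5*0.766327 - 5*1.70663 + 3*(-2.345241) = -11.7372


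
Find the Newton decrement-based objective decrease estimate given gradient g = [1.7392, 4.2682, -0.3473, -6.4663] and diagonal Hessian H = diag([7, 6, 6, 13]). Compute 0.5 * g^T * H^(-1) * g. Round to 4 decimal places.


Step 1: H is diagonal, so H^(-1) * g = [0.2485, 0.7114, -0.0579, -0.4974].
Step 2: g^T H^(-1) g = sum_i g_i^2 / H_ii
  = (1.7392)^2/7 + (4.2682)^2/6 + (-0.3473)^2/6 + (-6.4663)^2/13
  = 0.4321 + 3.0363 + 0.0201 + 3.2164 = 6.7049
Step 3: Objective decrease = 0.5 * g^T H^(-1) g = 3.3524


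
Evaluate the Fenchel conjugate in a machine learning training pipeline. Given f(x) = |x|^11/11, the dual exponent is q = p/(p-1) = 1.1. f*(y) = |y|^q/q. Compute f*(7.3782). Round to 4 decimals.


The conjugate exponent q satisfies 1/p + 1/q = 1.
p = 11, so q = 11/(11 - 1) = 1.1
|y|^q = 7.3782^1.1 = 9.0104
f*(7.3782) = 9.0104 / 1.1 = 8.1913


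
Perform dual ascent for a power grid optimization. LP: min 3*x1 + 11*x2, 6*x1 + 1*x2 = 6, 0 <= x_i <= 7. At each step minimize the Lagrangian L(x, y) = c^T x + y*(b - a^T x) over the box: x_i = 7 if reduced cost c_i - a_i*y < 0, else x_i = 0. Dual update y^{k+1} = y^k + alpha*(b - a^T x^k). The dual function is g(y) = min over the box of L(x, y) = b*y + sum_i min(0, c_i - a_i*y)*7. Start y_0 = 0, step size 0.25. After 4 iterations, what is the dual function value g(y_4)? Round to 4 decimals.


Dual ascent for LP: min 3*x1 + 11*x2, 6*x1 + 1*x2 = 6, 0 <= x_i <= 7
Step 1: y^k = 0.0, reduced costs: (3.0, 11.0)
  x^k = (0.0, 0.0), subgradient = b - a^T x = 6.0
  y^{k+1} = 0.0 + 0.25*6.0 = 1.5
Step 2: y^k = 1.5, reduced costs: (-6.0, 9.5)
  x^k = (7.0, 0.0), subgradient = b - a^T x = -36.0
  y^{k+1} = 1.5 + 0.25*-36.0 = -7.5
Step 3: y^k = -7.5, reduced costs: (48.0, 18.5)
  x^k = (0.0, 0.0), subgradient = b - a^T x = 6.0
  y^{k+1} = -7.5 + 0.25*6.0 = -6.0
Step 4: y^k = -6.0, reduced costs: (39.0, 17.0)
  x^k = (0.0, 0.0), subgradient = b - a^T x = 6.0
  y^{k+1} = -6.0 + 0.25*6.0 = -4.5
Dual objective at y_4 = -4.5: reduced costs (30.0, 15.5), box minimizer x = (0.0, 0.0)
g(y_4) = b*y + (c1 - a1*y)*x1 + (c2 - a2*y)*x2 = 6*(-4.5) + 30.0*0.0 + 15.5*0.0 = -27.0 + 0.0 + 0.0 = -27.0


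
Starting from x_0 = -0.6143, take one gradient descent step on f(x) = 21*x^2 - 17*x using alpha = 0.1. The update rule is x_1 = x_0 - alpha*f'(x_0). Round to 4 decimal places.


We compute the gradient at x_0 and apply the update.
f'(x) = 42*x - 17
f'(-0.6143) = 42*-0.6143 - 17 = -42.8006
x_1 = -0.6143 - 0.1*-42.8006 = 3.6658


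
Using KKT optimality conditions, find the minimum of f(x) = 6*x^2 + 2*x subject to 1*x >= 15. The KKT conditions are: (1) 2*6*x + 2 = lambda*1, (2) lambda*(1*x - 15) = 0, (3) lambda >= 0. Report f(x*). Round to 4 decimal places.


Step 1: Try lambda = 0 (constraint inactive).
x_unc = -2/(2*6) = -0.1667
Check: 1*-0.1667 = -0.1667 < 15 -- violated!
Step 2: Constraint must be active: 1*x = 15
x* = 15/1 = 15.0
lambda = (2*6*15.0 + 2)/1 = 182.0
Step 3: Compute optimal value.
f(x*) = 6*15.0^2 + 2*15.0 = 1380.0


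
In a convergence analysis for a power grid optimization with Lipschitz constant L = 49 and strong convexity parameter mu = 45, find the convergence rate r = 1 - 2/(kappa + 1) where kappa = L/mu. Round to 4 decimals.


Step 1: Compute the condition number.
kappa = L/mu = 49/45 = 1.0889
Step 2: Compute the convergence rate.
r = 1 - 2/(kappa + 1) = 1 - 2*mu/(L + mu) = (L - mu)/(L + mu) = 4/94 = 0.0426


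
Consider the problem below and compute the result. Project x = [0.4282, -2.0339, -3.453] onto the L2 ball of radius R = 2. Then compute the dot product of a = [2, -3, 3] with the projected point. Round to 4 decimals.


Step 1: Compute ||x|| (intermediates to 6 decimals).
||x|| = sqrt(0.4282^2 + (-2.0339)^2 + (-3.453)^2) = 4.030299
Step 2: Project.
Since ||x|| > R, scale = R/||x|| = 2/4.030299 = 0.496241, proj(x) = scale * x
proj(x) = [0.21249, -1.009305, -1.71352]
Step 3: Dot product.
a^T * proj(x) = 2*0.21249 - 3*(-1.009305) + 3*(-1.71352) = -1.6877


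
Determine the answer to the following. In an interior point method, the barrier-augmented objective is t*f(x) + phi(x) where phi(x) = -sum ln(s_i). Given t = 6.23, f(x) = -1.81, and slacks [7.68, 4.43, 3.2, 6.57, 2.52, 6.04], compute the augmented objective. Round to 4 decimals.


Step 1: Compute log-barrier.
ln values: [2.0386, 1.4884, 1.1632, 1.8825, 0.9243, 1.7984]
phi = -(2.0386 + 1.4884 + 1.1632 + 1.8825 + 0.9243 + 1.7984) = -9.2953
Step 2: Compute augmented objective.
t*f(x) = 6.23*-1.81 = -11.2763
Total = -11.2763 - 9.2953 = -20.5716


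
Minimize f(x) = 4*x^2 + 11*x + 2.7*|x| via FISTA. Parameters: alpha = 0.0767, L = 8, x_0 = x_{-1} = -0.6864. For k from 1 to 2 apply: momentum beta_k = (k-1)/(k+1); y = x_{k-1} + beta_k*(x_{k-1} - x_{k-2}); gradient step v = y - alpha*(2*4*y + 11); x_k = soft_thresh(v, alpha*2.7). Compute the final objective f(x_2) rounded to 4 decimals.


FISTA on f(x) = 4*x^2 + 11*x + 2.7*|x|
L = 8, alpha = 0.0767
Iteration 1: beta = 0.0, y = -0.6864 + 0.0*(-0.6864 + 0.6864) = -0.6864
  grad(y) = 5.5088, v = y - alpha*grad = -1.1089
  prox(v) = soft_thresh(-1.1089, 0.2071) = -0.9018
Iteration 2: beta = 0.3333, y = -0.9018 + 0.3333*(-0.9018 + 0.6864) = -0.9736
  grad(y) = 3.2108, v = y - alpha*grad = -1.2199
  prox(v) = soft_thresh(-1.2199, 0.2071) = -1.0128
f(x_2) = 4*(-1.0128)^2 + 11*(-1.0128) + 2.7*|-1.0128| = -4.3032


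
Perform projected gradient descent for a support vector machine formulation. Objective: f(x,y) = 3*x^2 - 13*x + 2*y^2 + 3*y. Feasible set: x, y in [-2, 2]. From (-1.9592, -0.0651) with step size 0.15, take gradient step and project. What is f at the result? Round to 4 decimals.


Step 1: Compute gradient at (-1.9592, -0.0651).
grad_x = 2*3*-1.9592 - 13 = -24.7552
grad_y = 2*2*-0.0651 + 3 = 2.7396
Step 2: Gradient step.
x_raw = -1.9592 - 0.15*-24.7552 = 1.7541
y_raw = -0.0651 - 0.15*2.7396 = -0.476
Step 3: Project onto [-2, 2].
x_proj = clip(1.7541) = 1.7541
y_proj = clip(-0.476) = -0.476
Step 4: Evaluate f.
f(1.7541, -0.476) = -14.5475


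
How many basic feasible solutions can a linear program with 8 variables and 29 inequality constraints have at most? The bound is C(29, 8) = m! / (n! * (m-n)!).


Each vertex corresponds to some choice of n active constraints out of m, so the number of vertices is at most C(m, n) = m! / (n!(m-n)!).
m = 29, n = 8
Numerator: 29 * 28 * 27 * 26 * 25 * 24 * 23 * 22
Denominator: 8! = 40320
C(29, 8) = 4292145


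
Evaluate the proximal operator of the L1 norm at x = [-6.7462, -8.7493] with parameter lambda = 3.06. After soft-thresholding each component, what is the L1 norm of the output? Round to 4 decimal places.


Soft-thresholding with lambda = 3.06:
prox(-6.7462) = sign(-6.7462)*max(|-6.7462| - 3.06, 0) = -3.6862
prox(-8.7493) = sign(-8.7493)*max(|-8.7493| - 3.06, 0) = -5.6893
prox(x) = [-3.6862, -5.6893]
||prox(x)||_1 = 3.6862 + 5.6893 = 9.3755


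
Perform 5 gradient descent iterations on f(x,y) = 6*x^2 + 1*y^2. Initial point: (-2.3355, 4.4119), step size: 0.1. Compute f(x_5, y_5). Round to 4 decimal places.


Gradient descent on f(x,y) = 6*x^2 + 1*y^2.
Starting point: (-2.3355, 4.4119), alpha = 0.1
Step 1: grad_x = 2*6*-2.3355 = -28.026, grad_y = 2*1*4.4119 = 8.8238
  x_1 = -2.3355 - 0.1*-28.026 = 0.4671
  y_1 = 4.4119 - 0.1*8.8238 = 3.5295
Step 2: grad_x = 2*6*0.4671 = 5.6052, grad_y = 2*1*3.5295 = 7.059
  x_2 = 0.4671 - 0.1*5.6052 = -0.0934
  y_2 = 3.5295 - 0.1*7.059 = 2.8236
Step 3: grad_x = 2*6*-0.0934 = -1.121, grad_y = 2*1*2.8236 = 5.6472
  x_3 = -0.0934 - 0.1*-1.121 = 0.0187
  y_3 = 2.8236 - 0.1*5.6472 = 2.2589
Step 4: grad_x = 2*6*0.0187 = 0.2242, grad_y = 2*1*2.2589 = 4.5178
  x_4 = 0.0187 - 0.1*0.2242 = -0.0037
  y_4 = 2.2589 - 0.1*4.5178 = 1.8071
Step 5: grad_x = 2*6*-0.0037 = -0.0448, grad_y = 2*1*1.8071 = 3.6142
  x_5 = -0.0037 - 0.1*-0.0448 = 0.0007
  y_5 = 1.8071 - 0.1*3.6142 = 1.4457
f(0.0007, 1.4457) = 6*0.0007^2 + 1*1.4457^2 = 2.09


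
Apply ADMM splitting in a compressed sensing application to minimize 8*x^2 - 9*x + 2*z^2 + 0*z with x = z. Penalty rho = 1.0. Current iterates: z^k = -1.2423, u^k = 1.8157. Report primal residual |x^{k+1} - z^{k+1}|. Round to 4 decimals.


ADMM iteration with rho = 1.0, z^k = -1.2423, u^k = 1.8157
Step 1: x-update.
Minimize 8*x^2 - 9*x + (1.0/2)*(x + 1.2423 + 1.8157)^2
FOC: (2*8 + 1.0)*x = 9 + 1.0*(-1.2423 - 1.8157)
x^{k+1} = 0.3495
Step 2: z-update.
Minimize 2*z^2 + 0*z + (1.0/2)*(0.3495 - z + 1.8157)^2
FOC: (2*2 + 1.0)*z = 0 + 1.0*(0.3495 + 1.8157)
z^{k+1} = 0.433
Step 3: u-update.
u^{k+1} = 1.8157 + 0.3495 - 0.433 = 1.7322
Step 4: Primal residual = |0.3495 - 0.433| = 0.0835


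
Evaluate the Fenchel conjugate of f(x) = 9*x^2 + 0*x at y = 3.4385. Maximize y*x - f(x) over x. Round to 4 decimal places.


f*(y) = sup_x {y*x - a*x^2 - b*x} = sup_x {(y-b)*x - a*x^2}
FOC: (y - b) - 2a*x = 0 => x* = (y - b)/(2a)
x* = (3.4385 - 0)/(2*9) = 0.191
f*(3.4385) = (y-b)^2/(4a) = (3.4385 - 0)^2/(4*9)
= 11.8233/36 = 0.3284
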